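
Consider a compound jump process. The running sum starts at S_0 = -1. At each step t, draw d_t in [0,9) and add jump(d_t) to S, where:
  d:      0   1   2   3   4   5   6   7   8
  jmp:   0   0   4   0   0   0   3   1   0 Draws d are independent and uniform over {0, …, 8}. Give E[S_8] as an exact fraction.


Outcome values over d=0..8: [0, 0, 4, 0, 0, 0, 3, 1, 0]
Σy = 8, Σy² = 26, M = 9
μ = 8/9 = 8/9,  σ² = 26/9 − (8/9)² = 170/81
E[S_8] = -1 + 8·(8/9) = 55/9

55/9


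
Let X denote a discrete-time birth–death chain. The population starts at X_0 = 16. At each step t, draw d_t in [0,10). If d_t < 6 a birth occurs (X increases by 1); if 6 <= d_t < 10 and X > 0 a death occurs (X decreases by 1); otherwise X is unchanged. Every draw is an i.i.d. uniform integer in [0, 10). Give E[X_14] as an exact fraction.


94/5

X can drop by at most 1 per step and X_0 = 16 > T = 14, so X_t >= 16 − t >= 2 > 0 for every t <= 14: the floor at 0 (the 'and X > 0' condition) never binds. Hence X_14 = X_0 + Σ_{t<14} Y_t with i.i.d. increments Y_t = y(d_t) ∈ {+1, −1, 0}.
Outcome values over d=0..9: [1, 1, 1, 1, 1, 1, -1, -1, -1, -1]
Σy = 2, Σy² = 10, M = 10
μ = 2/10 = 1/5,  σ² = 10/10 − (1/5)² = 24/25
E[X_14] = 16 + 14·(1/5) = 94/5


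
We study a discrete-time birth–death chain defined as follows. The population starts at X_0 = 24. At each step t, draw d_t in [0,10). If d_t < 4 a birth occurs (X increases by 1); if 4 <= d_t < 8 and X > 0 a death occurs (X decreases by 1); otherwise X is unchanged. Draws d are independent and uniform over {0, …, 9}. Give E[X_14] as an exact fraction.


X can drop by at most 1 per step and X_0 = 24 > T = 14, so X_t >= 24 − t >= 10 > 0 for every t <= 14: the floor at 0 (the 'and X > 0' condition) never binds. Hence X_14 = X_0 + Σ_{t<14} Y_t with i.i.d. increments Y_t = y(d_t) ∈ {+1, −1, 0}.
Outcome values over d=0..9: [1, 1, 1, 1, -1, -1, -1, -1, 0, 0]
Σy = 0, Σy² = 8, M = 10
μ = 0/10 = 0,  σ² = 8/10 − (0)² = 4/5
E[X_14] = 24 + 14·(0) = 24

24


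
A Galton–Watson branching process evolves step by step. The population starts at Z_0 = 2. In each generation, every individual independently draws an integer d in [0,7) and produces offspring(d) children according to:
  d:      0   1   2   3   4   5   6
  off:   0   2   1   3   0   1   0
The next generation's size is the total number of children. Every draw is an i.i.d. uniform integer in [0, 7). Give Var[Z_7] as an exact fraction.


16

Outcome values over d=0..6: [0, 2, 1, 3, 0, 1, 0]
Σy = 7, Σy² = 15, M = 7
μ = 7/7 = 1,  σ² = 15/7 − (1)² = 8/7
V_0 = 0, E_0 = 2
V_1 = 8/7·E_0 + (1)²·V_0 = 16/7;  E_1 = 2
V_2 = 8/7·E_1 + (1)²·V_1 = 32/7;  E_2 = 2
V_3 = 8/7·E_2 + (1)²·V_2 = 48/7;  E_3 = 2
V_4 = 8/7·E_3 + (1)²·V_3 = 64/7;  E_4 = 2
V_5 = 8/7·E_4 + (1)²·V_4 = 80/7;  E_5 = 2
V_6 = 8/7·E_5 + (1)²·V_5 = 96/7;  E_6 = 2
V_7 = 8/7·E_6 + (1)²·V_6 = 16;  E_7 = 2


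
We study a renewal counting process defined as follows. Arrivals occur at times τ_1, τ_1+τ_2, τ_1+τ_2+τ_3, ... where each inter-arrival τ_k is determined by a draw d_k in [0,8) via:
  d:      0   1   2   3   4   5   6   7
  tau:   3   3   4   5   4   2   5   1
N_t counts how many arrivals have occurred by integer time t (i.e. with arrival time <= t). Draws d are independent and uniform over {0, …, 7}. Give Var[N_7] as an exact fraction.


2200333668943/4398046511104

Inter-arrival values over d=0..7: [3, 3, 4, 5, 4, 2, 5, 1]
Each d has probability 1/8, so the pmf of τ is: f(1) = 1/8, f(2) = 1/8, f(3) = 1/4, f(4) = 1/4, f(5) = 1/4
Let p_n(j) = P(N_n = j), with p_0 = [1]. Condition on τ_1: p_n(0) = P(τ > n), and for j >= 1, p_n(j) = Σ_{k<=n} f(k)·p_{n−k}(j−1)
p_1 = [7/8, 1/8]  (j = 0..1)
p_2 = [3/4, 15/64, 1/64]  (j = 0..2)
p_3 = [1/2, 29/64, 23/512, 1/512]  (j = 0..3)
p_4 = [1/4, 5/8, 15/128, 31/4096, 1/4096]  (j = 0..4)
p_5 = [0, 3/4, 115/512, 99/4096, 39/32768, 1/32768]  (j = 0..5)
p_6 = [0, 9/16, 3/8, 237/4096, 73/16384, 47/262144, 1/262144]  (j = 0..6)
p_7 = [0, 3/8, 63/128, 489/4096, 207/16384, 201/262144, 55/2097152, 1/2097152]  (j = 0..7)
E[N_7] = Σ j·p_7(j) = 3716281/2097152;  E[N_7²] = Σ j²·p_7(j) = 7634677/2097152
Var[N_7] = 7634677/2097152 − (3716281/2097152)² = 2200333668943/4398046511104


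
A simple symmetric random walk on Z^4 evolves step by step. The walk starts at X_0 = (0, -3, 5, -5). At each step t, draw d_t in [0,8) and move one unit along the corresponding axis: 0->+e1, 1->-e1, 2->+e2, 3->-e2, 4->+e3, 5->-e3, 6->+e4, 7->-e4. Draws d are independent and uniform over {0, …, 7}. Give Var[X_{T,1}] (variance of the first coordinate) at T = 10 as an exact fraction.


5/2

Outcome values over d=0..7: [1, -1, 0, 0, 0, 0, 0, 0]
Σy = 0, Σy² = 2, M = 8
μ = 0/8 = 0,  σ² = 2/8 − (0)² = 1/4
Independent increments: Var[X_10] = 10·σ² = 10·(1/4) = 5/2


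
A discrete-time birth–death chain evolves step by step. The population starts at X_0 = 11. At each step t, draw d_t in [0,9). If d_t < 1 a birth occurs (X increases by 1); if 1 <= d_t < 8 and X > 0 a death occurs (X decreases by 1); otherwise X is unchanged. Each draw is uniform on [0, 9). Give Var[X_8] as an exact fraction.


X can drop by at most 1 per step and X_0 = 11 > T = 8, so X_t >= 11 − t >= 3 > 0 for every t <= 8: the floor at 0 (the 'and X > 0' condition) never binds. Hence X_8 = X_0 + Σ_{t<8} Y_t with i.i.d. increments Y_t = y(d_t) ∈ {+1, −1, 0}.
Outcome values over d=0..8: [1, -1, -1, -1, -1, -1, -1, -1, 0]
Σy = -6, Σy² = 8, M = 9
μ = -6/9 = -2/3,  σ² = 8/9 − (-2/3)² = 4/9
Independent increments: Var[X_8] = 8·σ² = 8·(4/9) = 32/9

32/9


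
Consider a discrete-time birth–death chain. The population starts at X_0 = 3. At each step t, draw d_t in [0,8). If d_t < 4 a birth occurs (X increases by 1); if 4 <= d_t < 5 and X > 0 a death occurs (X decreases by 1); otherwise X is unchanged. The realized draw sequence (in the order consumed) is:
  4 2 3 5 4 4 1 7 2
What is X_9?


4

t=0: X=3, d=4 → death, X_1=2
t=1: X=2, d=2 → birth, X_2=3
t=2: X=3, d=3 → birth, X_3=4
t=3: X=4, d=5 → hold, X_4=4
t=4: X=4, d=4 → death, X_5=3
t=5: X=3, d=4 → death, X_6=2
t=6: X=2, d=1 → birth, X_7=3
t=7: X=3, d=7 → hold, X_8=3
t=8: X=3, d=2 → birth, X_9=4


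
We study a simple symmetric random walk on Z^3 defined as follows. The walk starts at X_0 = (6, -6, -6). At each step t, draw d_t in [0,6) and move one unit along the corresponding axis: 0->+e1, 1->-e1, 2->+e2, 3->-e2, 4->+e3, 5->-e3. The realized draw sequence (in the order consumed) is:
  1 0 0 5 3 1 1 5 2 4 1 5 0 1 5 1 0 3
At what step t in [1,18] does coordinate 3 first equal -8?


8

t=0: X=(6, -6, -6), d=1 → -e1, X_1=(5, -6, -6)
t=1: X=(5, -6, -6), d=0 → +e1, X_2=(6, -6, -6)
t=2: X=(6, -6, -6), d=0 → +e1, X_3=(7, -6, -6)
t=3: X=(7, -6, -6), d=5 → -e3, X_4=(7, -6, -7)
t=4: X=(7, -6, -7), d=3 → -e2, X_5=(7, -7, -7)
t=5: X=(7, -7, -7), d=1 → -e1, X_6=(6, -7, -7)
t=6: X=(6, -7, -7), d=1 → -e1, X_7=(5, -7, -7)
t=7: X=(5, -7, -7), d=5 → -e3, X_8=(5, -7, -8)
t=8: X=(5, -7, -8), d=2 → +e2, X_9=(5, -6, -8)
t=9: X=(5, -6, -8), d=4 → +e3, X_10=(5, -6, -7)
t=10: X=(5, -6, -7), d=1 → -e1, X_11=(4, -6, -7)
t=11: X=(4, -6, -7), d=5 → -e3, X_12=(4, -6, -8)
t=12: X=(4, -6, -8), d=0 → +e1, X_13=(5, -6, -8)
t=13: X=(5, -6, -8), d=1 → -e1, X_14=(4, -6, -8)
t=14: X=(4, -6, -8), d=5 → -e3, X_15=(4, -6, -9)
t=15: X=(4, -6, -9), d=1 → -e1, X_16=(3, -6, -9)
t=16: X=(3, -6, -9), d=0 → +e1, X_17=(4, -6, -9)
t=17: X=(4, -6, -9), d=3 → -e2, X_18=(4, -7, -9)


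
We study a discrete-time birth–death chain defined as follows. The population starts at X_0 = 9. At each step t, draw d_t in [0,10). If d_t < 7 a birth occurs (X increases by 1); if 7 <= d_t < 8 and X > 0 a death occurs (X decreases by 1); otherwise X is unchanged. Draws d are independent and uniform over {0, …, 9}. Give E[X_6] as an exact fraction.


X can drop by at most 1 per step and X_0 = 9 > T = 6, so X_t >= 9 − t >= 3 > 0 for every t <= 6: the floor at 0 (the 'and X > 0' condition) never binds. Hence X_6 = X_0 + Σ_{t<6} Y_t with i.i.d. increments Y_t = y(d_t) ∈ {+1, −1, 0}.
Outcome values over d=0..9: [1, 1, 1, 1, 1, 1, 1, -1, 0, 0]
Σy = 6, Σy² = 8, M = 10
μ = 6/10 = 3/5,  σ² = 8/10 − (3/5)² = 11/25
E[X_6] = 9 + 6·(3/5) = 63/5

63/5


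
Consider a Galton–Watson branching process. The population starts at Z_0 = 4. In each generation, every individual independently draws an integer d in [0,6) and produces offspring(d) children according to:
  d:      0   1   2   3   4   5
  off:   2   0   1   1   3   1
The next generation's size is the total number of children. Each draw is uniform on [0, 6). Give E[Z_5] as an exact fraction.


Outcome values over d=0..5: [2, 0, 1, 1, 3, 1]
Σy = 8, Σy² = 16, M = 6
μ = 8/6 = 4/3,  σ² = 16/6 − (4/3)² = 8/9
E[Z_0] = 4
E[Z_1] = 4/3·E[Z_0] = 16/3
E[Z_2] = 4/3·E[Z_1] = 64/9
E[Z_3] = 4/3·E[Z_2] = 256/27
E[Z_4] = 4/3·E[Z_3] = 1024/81
E[Z_5] = 4/3·E[Z_4] = 4096/243

4096/243


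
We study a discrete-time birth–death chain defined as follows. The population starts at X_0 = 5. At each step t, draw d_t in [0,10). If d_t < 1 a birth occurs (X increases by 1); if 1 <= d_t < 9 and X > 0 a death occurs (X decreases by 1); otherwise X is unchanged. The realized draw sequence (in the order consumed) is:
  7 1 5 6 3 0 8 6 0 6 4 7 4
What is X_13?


0

t=0: X=5, d=7 → death, X_1=4
t=1: X=4, d=1 → death, X_2=3
t=2: X=3, d=5 → death, X_3=2
t=3: X=2, d=6 → death, X_4=1
t=4: X=1, d=3 → death, X_5=0
t=5: X=0, d=0 → birth, X_6=1
t=6: X=1, d=8 → death, X_7=0
t=7: X=0, d=6 → hold, X_8=0
t=8: X=0, d=0 → birth, X_9=1
t=9: X=1, d=6 → death, X_10=0
t=10: X=0, d=4 → hold, X_11=0
t=11: X=0, d=7 → hold, X_12=0
t=12: X=0, d=4 → hold, X_13=0


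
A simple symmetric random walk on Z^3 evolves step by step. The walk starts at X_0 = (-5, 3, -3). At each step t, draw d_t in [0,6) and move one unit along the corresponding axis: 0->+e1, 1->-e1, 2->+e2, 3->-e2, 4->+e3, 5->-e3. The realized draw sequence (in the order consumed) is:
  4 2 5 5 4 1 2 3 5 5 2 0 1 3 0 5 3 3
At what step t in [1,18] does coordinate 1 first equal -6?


t=0: X=(-5, 3, -3), d=4 → +e3, X_1=(-5, 3, -2)
t=1: X=(-5, 3, -2), d=2 → +e2, X_2=(-5, 4, -2)
t=2: X=(-5, 4, -2), d=5 → -e3, X_3=(-5, 4, -3)
t=3: X=(-5, 4, -3), d=5 → -e3, X_4=(-5, 4, -4)
t=4: X=(-5, 4, -4), d=4 → +e3, X_5=(-5, 4, -3)
t=5: X=(-5, 4, -3), d=1 → -e1, X_6=(-6, 4, -3)
t=6: X=(-6, 4, -3), d=2 → +e2, X_7=(-6, 5, -3)
t=7: X=(-6, 5, -3), d=3 → -e2, X_8=(-6, 4, -3)
t=8: X=(-6, 4, -3), d=5 → -e3, X_9=(-6, 4, -4)
t=9: X=(-6, 4, -4), d=5 → -e3, X_10=(-6, 4, -5)
t=10: X=(-6, 4, -5), d=2 → +e2, X_11=(-6, 5, -5)
t=11: X=(-6, 5, -5), d=0 → +e1, X_12=(-5, 5, -5)
t=12: X=(-5, 5, -5), d=1 → -e1, X_13=(-6, 5, -5)
t=13: X=(-6, 5, -5), d=3 → -e2, X_14=(-6, 4, -5)
t=14: X=(-6, 4, -5), d=0 → +e1, X_15=(-5, 4, -5)
t=15: X=(-5, 4, -5), d=5 → -e3, X_16=(-5, 4, -6)
t=16: X=(-5, 4, -6), d=3 → -e2, X_17=(-5, 3, -6)
t=17: X=(-5, 3, -6), d=3 → -e2, X_18=(-5, 2, -6)

6


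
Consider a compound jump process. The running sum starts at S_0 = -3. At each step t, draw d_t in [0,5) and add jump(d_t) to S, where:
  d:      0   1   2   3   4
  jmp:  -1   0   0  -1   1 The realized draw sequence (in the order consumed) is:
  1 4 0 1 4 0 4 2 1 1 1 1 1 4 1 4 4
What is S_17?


t=0: S=-3, d=1, jump=0, S_1=-3
t=1: S=-3, d=4, jump=1, S_2=-2
t=2: S=-2, d=0, jump=-1, S_3=-3
t=3: S=-3, d=1, jump=0, S_4=-3
t=4: S=-3, d=4, jump=1, S_5=-2
t=5: S=-2, d=0, jump=-1, S_6=-3
t=6: S=-3, d=4, jump=1, S_7=-2
t=7: S=-2, d=2, jump=0, S_8=-2
t=8: S=-2, d=1, jump=0, S_9=-2
t=9: S=-2, d=1, jump=0, S_10=-2
t=10: S=-2, d=1, jump=0, S_11=-2
t=11: S=-2, d=1, jump=0, S_12=-2
t=12: S=-2, d=1, jump=0, S_13=-2
t=13: S=-2, d=4, jump=1, S_14=-1
t=14: S=-1, d=1, jump=0, S_15=-1
t=15: S=-1, d=4, jump=1, S_16=0
t=16: S=0, d=4, jump=1, S_17=1

1


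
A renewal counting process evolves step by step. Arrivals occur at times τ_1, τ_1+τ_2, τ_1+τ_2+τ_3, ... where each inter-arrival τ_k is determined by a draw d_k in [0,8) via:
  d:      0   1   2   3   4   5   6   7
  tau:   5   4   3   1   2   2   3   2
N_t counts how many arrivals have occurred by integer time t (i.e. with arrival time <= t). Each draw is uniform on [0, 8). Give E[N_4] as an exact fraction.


4945/4096

Inter-arrival values over d=0..7: [5, 4, 3, 1, 2, 2, 3, 2]
Each d has probability 1/8, so the pmf of τ is: f(1) = 1/8, f(2) = 3/8, f(3) = 1/4, f(4) = 1/8, f(5) = 1/8
Renewal equation for m(n) = E[N_n]: condition on τ_1 = k (if k <= n, one arrival plus a fresh copy on the remaining n−k steps): m(n) = F(n) + Σ_{k<=n} f(k)·m(n−k), where F(n) = P(τ <= n) and m(0) = 0
m(1) = F(1) = 1/8
m(2) = F(2) + f(1)·m(1) = 1/2 + 1/8·1/8 = 33/64
m(3) = F(3) + f(1)·m(2) + f(2)·m(1) = 3/4 + 1/8·33/64 + 3/8·1/8 = 441/512
m(4) = F(4) + f(1)·m(3) + f(2)·m(2) + f(3)·m(1) = 7/8 + 1/8·441/512 + 3/8·33/64 + 1/4·1/8 = 4945/4096
E[N_4] = m(4) = 4945/4096


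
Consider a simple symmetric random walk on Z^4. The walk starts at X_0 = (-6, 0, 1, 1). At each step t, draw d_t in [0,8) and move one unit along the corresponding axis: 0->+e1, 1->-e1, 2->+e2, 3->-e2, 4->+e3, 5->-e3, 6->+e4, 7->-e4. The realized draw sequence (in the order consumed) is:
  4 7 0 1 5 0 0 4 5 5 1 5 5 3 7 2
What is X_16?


t=0: X=(-6, 0, 1, 1), d=4 → +e3, X_1=(-6, 0, 2, 1)
t=1: X=(-6, 0, 2, 1), d=7 → -e4, X_2=(-6, 0, 2, 0)
t=2: X=(-6, 0, 2, 0), d=0 → +e1, X_3=(-5, 0, 2, 0)
t=3: X=(-5, 0, 2, 0), d=1 → -e1, X_4=(-6, 0, 2, 0)
t=4: X=(-6, 0, 2, 0), d=5 → -e3, X_5=(-6, 0, 1, 0)
t=5: X=(-6, 0, 1, 0), d=0 → +e1, X_6=(-5, 0, 1, 0)
t=6: X=(-5, 0, 1, 0), d=0 → +e1, X_7=(-4, 0, 1, 0)
t=7: X=(-4, 0, 1, 0), d=4 → +e3, X_8=(-4, 0, 2, 0)
t=8: X=(-4, 0, 2, 0), d=5 → -e3, X_9=(-4, 0, 1, 0)
t=9: X=(-4, 0, 1, 0), d=5 → -e3, X_10=(-4, 0, 0, 0)
t=10: X=(-4, 0, 0, 0), d=1 → -e1, X_11=(-5, 0, 0, 0)
t=11: X=(-5, 0, 0, 0), d=5 → -e3, X_12=(-5, 0, -1, 0)
t=12: X=(-5, 0, -1, 0), d=5 → -e3, X_13=(-5, 0, -2, 0)
t=13: X=(-5, 0, -2, 0), d=3 → -e2, X_14=(-5, -1, -2, 0)
t=14: X=(-5, -1, -2, 0), d=7 → -e4, X_15=(-5, -1, -2, -1)
t=15: X=(-5, -1, -2, -1), d=2 → +e2, X_16=(-5, 0, -2, -1)

(-5, 0, -2, -1)


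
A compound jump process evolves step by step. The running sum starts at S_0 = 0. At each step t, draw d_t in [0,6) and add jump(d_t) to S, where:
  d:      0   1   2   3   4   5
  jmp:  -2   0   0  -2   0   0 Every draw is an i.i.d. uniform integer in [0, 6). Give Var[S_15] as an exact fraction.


Outcome values over d=0..5: [-2, 0, 0, -2, 0, 0]
Σy = -4, Σy² = 8, M = 6
μ = -4/6 = -2/3,  σ² = 8/6 − (-2/3)² = 8/9
Independent increments: Var[S_15] = 15·σ² = 15·(8/9) = 40/3

40/3


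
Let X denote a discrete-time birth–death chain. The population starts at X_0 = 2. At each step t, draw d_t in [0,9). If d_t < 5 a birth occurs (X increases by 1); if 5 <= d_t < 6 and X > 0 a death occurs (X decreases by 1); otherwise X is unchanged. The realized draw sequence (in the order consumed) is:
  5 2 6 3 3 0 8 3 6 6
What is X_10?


t=0: X=2, d=5 → death, X_1=1
t=1: X=1, d=2 → birth, X_2=2
t=2: X=2, d=6 → hold, X_3=2
t=3: X=2, d=3 → birth, X_4=3
t=4: X=3, d=3 → birth, X_5=4
t=5: X=4, d=0 → birth, X_6=5
t=6: X=5, d=8 → hold, X_7=5
t=7: X=5, d=3 → birth, X_8=6
t=8: X=6, d=6 → hold, X_9=6
t=9: X=6, d=6 → hold, X_10=6

6


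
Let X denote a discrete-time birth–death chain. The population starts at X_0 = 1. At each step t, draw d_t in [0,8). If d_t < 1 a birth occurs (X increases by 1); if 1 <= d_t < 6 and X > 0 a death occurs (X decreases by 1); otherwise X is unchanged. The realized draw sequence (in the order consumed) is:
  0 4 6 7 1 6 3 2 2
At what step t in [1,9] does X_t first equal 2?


t=0: X=1, d=0 → birth, X_1=2
t=1: X=2, d=4 → death, X_2=1
t=2: X=1, d=6 → hold, X_3=1
t=3: X=1, d=7 → hold, X_4=1
t=4: X=1, d=1 → death, X_5=0
t=5: X=0, d=6 → hold, X_6=0
t=6: X=0, d=3 → hold, X_7=0
t=7: X=0, d=2 → hold, X_8=0
t=8: X=0, d=2 → hold, X_9=0

1


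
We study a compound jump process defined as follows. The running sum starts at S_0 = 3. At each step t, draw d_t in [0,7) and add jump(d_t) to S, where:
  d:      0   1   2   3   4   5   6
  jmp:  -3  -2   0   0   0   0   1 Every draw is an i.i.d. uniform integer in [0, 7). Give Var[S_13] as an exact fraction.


1066/49

Outcome values over d=0..6: [-3, -2, 0, 0, 0, 0, 1]
Σy = -4, Σy² = 14, M = 7
μ = -4/7 = -4/7,  σ² = 14/7 − (-4/7)² = 82/49
Independent increments: Var[S_13] = 13·σ² = 13·(82/49) = 1066/49


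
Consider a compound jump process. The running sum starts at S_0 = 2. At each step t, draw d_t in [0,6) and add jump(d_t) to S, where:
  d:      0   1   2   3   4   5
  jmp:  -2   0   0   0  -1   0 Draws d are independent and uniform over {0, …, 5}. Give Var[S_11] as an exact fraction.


77/12

Outcome values over d=0..5: [-2, 0, 0, 0, -1, 0]
Σy = -3, Σy² = 5, M = 6
μ = -3/6 = -1/2,  σ² = 5/6 − (-1/2)² = 7/12
Independent increments: Var[S_11] = 11·σ² = 11·(7/12) = 77/12


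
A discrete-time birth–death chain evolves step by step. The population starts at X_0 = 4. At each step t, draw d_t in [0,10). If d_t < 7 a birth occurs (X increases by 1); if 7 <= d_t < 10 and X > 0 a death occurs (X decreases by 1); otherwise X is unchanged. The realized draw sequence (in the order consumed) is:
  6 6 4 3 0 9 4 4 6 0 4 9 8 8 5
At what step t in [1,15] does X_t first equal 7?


3

t=0: X=4, d=6 → birth, X_1=5
t=1: X=5, d=6 → birth, X_2=6
t=2: X=6, d=4 → birth, X_3=7
t=3: X=7, d=3 → birth, X_4=8
t=4: X=8, d=0 → birth, X_5=9
t=5: X=9, d=9 → death, X_6=8
t=6: X=8, d=4 → birth, X_7=9
t=7: X=9, d=4 → birth, X_8=10
t=8: X=10, d=6 → birth, X_9=11
t=9: X=11, d=0 → birth, X_10=12
t=10: X=12, d=4 → birth, X_11=13
t=11: X=13, d=9 → death, X_12=12
t=12: X=12, d=8 → death, X_13=11
t=13: X=11, d=8 → death, X_14=10
t=14: X=10, d=5 → birth, X_15=11


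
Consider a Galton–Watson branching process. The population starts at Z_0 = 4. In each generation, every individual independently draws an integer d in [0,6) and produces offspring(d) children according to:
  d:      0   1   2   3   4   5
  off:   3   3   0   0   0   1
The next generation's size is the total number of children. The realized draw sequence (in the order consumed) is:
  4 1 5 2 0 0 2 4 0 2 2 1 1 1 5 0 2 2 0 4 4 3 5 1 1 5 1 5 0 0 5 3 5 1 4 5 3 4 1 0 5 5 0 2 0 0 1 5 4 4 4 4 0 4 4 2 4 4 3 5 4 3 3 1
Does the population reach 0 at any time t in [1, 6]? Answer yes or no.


gen 0: Z_0=4, draws=[4, 1, 5, 2], offspring=[0, 3, 1, 0], Z_1=4
gen 1: Z_1=4, draws=[0, 0, 2, 4], offspring=[3, 3, 0, 0], Z_2=6
gen 2: Z_2=6, draws=[0, 2, 2, 1, 1, 1], offspring=[3, 0, 0, 3, 3, 3], Z_3=12
gen 3: Z_3=12, draws=[5, 0, 2, 2, 0, 4, 4, 3, 5, 1, 1, 5], offspring=[1, 3, 0, 0, 3, 0, 0, 0, 1, 3, 3, 1], Z_4=15
gen 4: Z_4=15, draws=[1, 5, 0, 0, 5, 3, 5, 1, 4, 5, 3, 4, 1, 0, 5], offspring=[3, 1, 3, 3, 1, 0, 1, 3, 0, 1, 0, 0, 3, 3, 1], Z_5=23
gen 5: Z_5=23, draws=[5, 0, 2, 0, 0, 1, 5, 4, 4, 4, 4, 0, 4, 4, 2, 4, 4, 3, 5, 4, 3, 3, 1], offspring=[1, 3, 0, 3, 3, 3, 1, 0, 0, 0, 0, 3, 0, 0, 0, 0, 0, 0, 1, 0, 0, 0, 3], Z_6=21

no


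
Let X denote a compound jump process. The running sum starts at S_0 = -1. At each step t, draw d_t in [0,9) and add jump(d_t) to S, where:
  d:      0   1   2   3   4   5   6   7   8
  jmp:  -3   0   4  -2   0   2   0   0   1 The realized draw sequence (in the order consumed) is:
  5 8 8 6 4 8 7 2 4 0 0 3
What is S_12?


0

t=0: S=-1, d=5, jump=2, S_1=1
t=1: S=1, d=8, jump=1, S_2=2
t=2: S=2, d=8, jump=1, S_3=3
t=3: S=3, d=6, jump=0, S_4=3
t=4: S=3, d=4, jump=0, S_5=3
t=5: S=3, d=8, jump=1, S_6=4
t=6: S=4, d=7, jump=0, S_7=4
t=7: S=4, d=2, jump=4, S_8=8
t=8: S=8, d=4, jump=0, S_9=8
t=9: S=8, d=0, jump=-3, S_10=5
t=10: S=5, d=0, jump=-3, S_11=2
t=11: S=2, d=3, jump=-2, S_12=0


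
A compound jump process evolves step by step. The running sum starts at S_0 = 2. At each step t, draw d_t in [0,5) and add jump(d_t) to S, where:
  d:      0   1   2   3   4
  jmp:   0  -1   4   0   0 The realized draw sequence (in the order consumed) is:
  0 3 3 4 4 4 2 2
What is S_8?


t=0: S=2, d=0, jump=0, S_1=2
t=1: S=2, d=3, jump=0, S_2=2
t=2: S=2, d=3, jump=0, S_3=2
t=3: S=2, d=4, jump=0, S_4=2
t=4: S=2, d=4, jump=0, S_5=2
t=5: S=2, d=4, jump=0, S_6=2
t=6: S=2, d=2, jump=4, S_7=6
t=7: S=6, d=2, jump=4, S_8=10

10


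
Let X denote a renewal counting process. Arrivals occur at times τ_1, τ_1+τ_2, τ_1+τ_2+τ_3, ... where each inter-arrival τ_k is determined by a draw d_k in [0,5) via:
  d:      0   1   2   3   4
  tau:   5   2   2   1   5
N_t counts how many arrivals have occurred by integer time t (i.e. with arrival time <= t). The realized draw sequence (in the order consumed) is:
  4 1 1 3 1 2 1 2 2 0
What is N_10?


draw d_1=4: τ_1=5, arrival time A_1=5
draw d_2=1: τ_2=2, arrival time A_2=7
draw d_3=1: τ_3=2, arrival time A_3=9
draw d_4=3: τ_4=1, arrival time A_4=10
draw d_5=1: τ_5=2, arrival time A_5=12
draw d_6=2: τ_6=2, arrival time A_6=14
draw d_7=1: τ_7=2, arrival time A_7=16
draw d_8=2: τ_8=2, arrival time A_8=18
draw d_9=2: τ_9=2, arrival time A_9=20
draw d_10=0: τ_10=5, arrival time A_10=25
N_t over t=0..10: 0:0 1:0 2:0 3:0 4:0 5:1 6:1 7:2 8:2 9:3 10:4

4


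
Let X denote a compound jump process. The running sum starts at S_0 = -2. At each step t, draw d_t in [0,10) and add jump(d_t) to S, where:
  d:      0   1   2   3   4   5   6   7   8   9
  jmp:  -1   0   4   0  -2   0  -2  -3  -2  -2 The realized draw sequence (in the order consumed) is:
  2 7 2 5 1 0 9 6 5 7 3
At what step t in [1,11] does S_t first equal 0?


7

t=0: S=-2, d=2, jump=4, S_1=2
t=1: S=2, d=7, jump=-3, S_2=-1
t=2: S=-1, d=2, jump=4, S_3=3
t=3: S=3, d=5, jump=0, S_4=3
t=4: S=3, d=1, jump=0, S_5=3
t=5: S=3, d=0, jump=-1, S_6=2
t=6: S=2, d=9, jump=-2, S_7=0
t=7: S=0, d=6, jump=-2, S_8=-2
t=8: S=-2, d=5, jump=0, S_9=-2
t=9: S=-2, d=7, jump=-3, S_10=-5
t=10: S=-5, d=3, jump=0, S_11=-5


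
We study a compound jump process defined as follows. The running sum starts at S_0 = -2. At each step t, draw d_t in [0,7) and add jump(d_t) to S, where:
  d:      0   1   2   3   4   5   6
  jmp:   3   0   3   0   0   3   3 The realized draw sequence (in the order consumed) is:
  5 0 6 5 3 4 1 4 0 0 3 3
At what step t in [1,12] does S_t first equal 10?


t=0: S=-2, d=5, jump=3, S_1=1
t=1: S=1, d=0, jump=3, S_2=4
t=2: S=4, d=6, jump=3, S_3=7
t=3: S=7, d=5, jump=3, S_4=10
t=4: S=10, d=3, jump=0, S_5=10
t=5: S=10, d=4, jump=0, S_6=10
t=6: S=10, d=1, jump=0, S_7=10
t=7: S=10, d=4, jump=0, S_8=10
t=8: S=10, d=0, jump=3, S_9=13
t=9: S=13, d=0, jump=3, S_10=16
t=10: S=16, d=3, jump=0, S_11=16
t=11: S=16, d=3, jump=0, S_12=16

4


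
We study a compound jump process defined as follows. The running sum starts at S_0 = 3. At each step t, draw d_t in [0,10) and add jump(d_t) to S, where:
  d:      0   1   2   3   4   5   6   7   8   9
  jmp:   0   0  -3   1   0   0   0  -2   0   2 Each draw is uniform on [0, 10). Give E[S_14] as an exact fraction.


1/5

Outcome values over d=0..9: [0, 0, -3, 1, 0, 0, 0, -2, 0, 2]
Σy = -2, Σy² = 18, M = 10
μ = -2/10 = -1/5,  σ² = 18/10 − (-1/5)² = 44/25
E[S_14] = 3 + 14·(-1/5) = 1/5


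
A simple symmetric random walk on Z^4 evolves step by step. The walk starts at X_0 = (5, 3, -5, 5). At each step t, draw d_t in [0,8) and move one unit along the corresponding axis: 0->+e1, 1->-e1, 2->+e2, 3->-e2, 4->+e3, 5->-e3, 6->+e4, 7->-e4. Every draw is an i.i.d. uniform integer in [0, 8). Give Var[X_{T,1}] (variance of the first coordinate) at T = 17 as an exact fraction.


Outcome values over d=0..7: [1, -1, 0, 0, 0, 0, 0, 0]
Σy = 0, Σy² = 2, M = 8
μ = 0/8 = 0,  σ² = 2/8 − (0)² = 1/4
Independent increments: Var[X_17] = 17·σ² = 17·(1/4) = 17/4

17/4


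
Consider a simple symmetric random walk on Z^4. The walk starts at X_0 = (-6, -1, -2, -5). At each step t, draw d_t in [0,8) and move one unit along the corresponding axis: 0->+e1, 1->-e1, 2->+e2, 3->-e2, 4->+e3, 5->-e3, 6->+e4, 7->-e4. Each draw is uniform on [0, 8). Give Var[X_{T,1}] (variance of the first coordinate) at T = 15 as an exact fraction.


15/4

Outcome values over d=0..7: [1, -1, 0, 0, 0, 0, 0, 0]
Σy = 0, Σy² = 2, M = 8
μ = 0/8 = 0,  σ² = 2/8 − (0)² = 1/4
Independent increments: Var[X_15] = 15·σ² = 15·(1/4) = 15/4


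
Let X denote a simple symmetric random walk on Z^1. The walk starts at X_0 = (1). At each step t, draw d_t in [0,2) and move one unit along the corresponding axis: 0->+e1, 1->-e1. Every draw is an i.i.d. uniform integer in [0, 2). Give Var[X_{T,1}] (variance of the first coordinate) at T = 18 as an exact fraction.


Outcome values over d=0..1: [1, -1]
Σy = 0, Σy² = 2, M = 2
μ = 0/2 = 0,  σ² = 2/2 − (0)² = 1
Independent increments: Var[X_18] = 18·σ² = 18·(1) = 18

18


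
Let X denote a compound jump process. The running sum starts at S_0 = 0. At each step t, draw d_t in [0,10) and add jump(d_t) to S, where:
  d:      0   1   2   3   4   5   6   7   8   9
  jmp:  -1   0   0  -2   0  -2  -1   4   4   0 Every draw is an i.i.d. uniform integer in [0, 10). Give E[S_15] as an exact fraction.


3

Outcome values over d=0..9: [-1, 0, 0, -2, 0, -2, -1, 4, 4, 0]
Σy = 2, Σy² = 42, M = 10
μ = 2/10 = 1/5,  σ² = 42/10 − (1/5)² = 104/25
E[S_15] = 0 + 15·(1/5) = 3


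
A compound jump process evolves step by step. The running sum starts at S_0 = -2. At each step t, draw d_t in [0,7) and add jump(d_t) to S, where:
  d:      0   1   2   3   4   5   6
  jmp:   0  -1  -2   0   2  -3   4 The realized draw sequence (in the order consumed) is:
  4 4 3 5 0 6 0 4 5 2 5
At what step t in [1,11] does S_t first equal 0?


1

t=0: S=-2, d=4, jump=2, S_1=0
t=1: S=0, d=4, jump=2, S_2=2
t=2: S=2, d=3, jump=0, S_3=2
t=3: S=2, d=5, jump=-3, S_4=-1
t=4: S=-1, d=0, jump=0, S_5=-1
t=5: S=-1, d=6, jump=4, S_6=3
t=6: S=3, d=0, jump=0, S_7=3
t=7: S=3, d=4, jump=2, S_8=5
t=8: S=5, d=5, jump=-3, S_9=2
t=9: S=2, d=2, jump=-2, S_10=0
t=10: S=0, d=5, jump=-3, S_11=-3


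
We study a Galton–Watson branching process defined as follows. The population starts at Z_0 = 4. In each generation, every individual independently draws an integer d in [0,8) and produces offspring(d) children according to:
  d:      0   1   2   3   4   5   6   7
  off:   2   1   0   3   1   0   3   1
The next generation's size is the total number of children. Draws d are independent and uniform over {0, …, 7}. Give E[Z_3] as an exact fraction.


1331/128

Outcome values over d=0..7: [2, 1, 0, 3, 1, 0, 3, 1]
Σy = 11, Σy² = 25, M = 8
μ = 11/8 = 11/8,  σ² = 25/8 − (11/8)² = 79/64
E[Z_0] = 4
E[Z_1] = 11/8·E[Z_0] = 11/2
E[Z_2] = 11/8·E[Z_1] = 121/16
E[Z_3] = 11/8·E[Z_2] = 1331/128


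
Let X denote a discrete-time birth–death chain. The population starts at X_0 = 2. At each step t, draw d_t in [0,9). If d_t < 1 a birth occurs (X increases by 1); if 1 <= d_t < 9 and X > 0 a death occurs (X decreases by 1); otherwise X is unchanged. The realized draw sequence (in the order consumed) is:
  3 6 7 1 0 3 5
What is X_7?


0

t=0: X=2, d=3 → death, X_1=1
t=1: X=1, d=6 → death, X_2=0
t=2: X=0, d=7 → hold, X_3=0
t=3: X=0, d=1 → hold, X_4=0
t=4: X=0, d=0 → birth, X_5=1
t=5: X=1, d=3 → death, X_6=0
t=6: X=0, d=5 → hold, X_7=0


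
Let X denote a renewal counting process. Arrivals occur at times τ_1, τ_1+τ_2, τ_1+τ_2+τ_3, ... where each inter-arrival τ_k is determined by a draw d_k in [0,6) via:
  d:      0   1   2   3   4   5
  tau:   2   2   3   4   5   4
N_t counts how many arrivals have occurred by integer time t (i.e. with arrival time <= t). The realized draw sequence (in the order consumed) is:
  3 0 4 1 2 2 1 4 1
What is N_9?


draw d_1=3: τ_1=4, arrival time A_1=4
draw d_2=0: τ_2=2, arrival time A_2=6
draw d_3=4: τ_3=5, arrival time A_3=11
draw d_4=1: τ_4=2, arrival time A_4=13
draw d_5=2: τ_5=3, arrival time A_5=16
draw d_6=2: τ_6=3, arrival time A_6=19
draw d_7=1: τ_7=2, arrival time A_7=21
draw d_8=4: τ_8=5, arrival time A_8=26
draw d_9=1: τ_9=2, arrival time A_9=28
N_t over t=0..9: 0:0 1:0 2:0 3:0 4:1 5:1 6:2 7:2 8:2 9:2

2


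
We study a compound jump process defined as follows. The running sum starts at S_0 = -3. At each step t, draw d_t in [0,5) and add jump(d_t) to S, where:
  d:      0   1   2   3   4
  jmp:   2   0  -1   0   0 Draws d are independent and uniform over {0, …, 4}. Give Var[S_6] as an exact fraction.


144/25

Outcome values over d=0..4: [2, 0, -1, 0, 0]
Σy = 1, Σy² = 5, M = 5
μ = 1/5 = 1/5,  σ² = 5/5 − (1/5)² = 24/25
Independent increments: Var[S_6] = 6·σ² = 6·(24/25) = 144/25


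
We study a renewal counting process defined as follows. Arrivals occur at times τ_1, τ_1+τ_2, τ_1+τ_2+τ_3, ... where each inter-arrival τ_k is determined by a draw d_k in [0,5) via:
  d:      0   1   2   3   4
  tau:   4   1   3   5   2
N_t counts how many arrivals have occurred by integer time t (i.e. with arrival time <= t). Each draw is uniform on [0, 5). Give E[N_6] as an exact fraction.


27906/15625

Inter-arrival values over d=0..4: [4, 1, 3, 5, 2]
Each d has probability 1/5, so the pmf of τ is: f(1) = 1/5, f(2) = 1/5, f(3) = 1/5, f(4) = 1/5, f(5) = 1/5
Renewal equation for m(n) = E[N_n]: condition on τ_1 = k (if k <= n, one arrival plus a fresh copy on the remaining n−k steps): m(n) = F(n) + Σ_{k<=n} f(k)·m(n−k), where F(n) = P(τ <= n) and m(0) = 0
m(1) = F(1) = 1/5
m(2) = F(2) + f(1)·m(1) = 2/5 + 1/5·1/5 = 11/25
m(3) = F(3) + f(1)·m(2) + f(2)·m(1) = 3/5 + 1/5·11/25 + 1/5·1/5 = 91/125
m(4) = F(4) + f(1)·m(3) + f(2)·m(2) + f(3)·m(1) = 4/5 + 1/5·91/125 + 1/5·11/25 + 1/5·1/5 = 671/625
m(5) = F(5) + f(1)·m(4) + f(2)·m(3) + f(3)·m(2) + f(4)·m(1) = 1 + 1/5·671/625 + 1/5·91/125 + 1/5·11/25 + 1/5·1/5 = 4651/3125
m(6) = F(6) + f(1)·m(5) + f(2)·m(4) + f(3)·m(3) + f(4)·m(2) + f(5)·m(1) = 1 + 1/5·4651/3125 + 1/5·671/625 + 1/5·91/125 + 1/5·11/25 + 1/5·1/5 = 27906/15625
E[N_6] = m(6) = 27906/15625


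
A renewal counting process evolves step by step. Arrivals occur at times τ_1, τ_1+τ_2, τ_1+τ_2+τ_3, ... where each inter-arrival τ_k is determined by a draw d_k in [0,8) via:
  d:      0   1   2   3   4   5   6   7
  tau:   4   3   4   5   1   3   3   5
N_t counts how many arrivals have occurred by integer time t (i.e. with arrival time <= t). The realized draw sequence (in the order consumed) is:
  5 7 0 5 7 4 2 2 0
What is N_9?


2

draw d_1=5: τ_1=3, arrival time A_1=3
draw d_2=7: τ_2=5, arrival time A_2=8
draw d_3=0: τ_3=4, arrival time A_3=12
draw d_4=5: τ_4=3, arrival time A_4=15
draw d_5=7: τ_5=5, arrival time A_5=20
draw d_6=4: τ_6=1, arrival time A_6=21
draw d_7=2: τ_7=4, arrival time A_7=25
draw d_8=2: τ_8=4, arrival time A_8=29
draw d_9=0: τ_9=4, arrival time A_9=33
N_t over t=0..9: 0:0 1:0 2:0 3:1 4:1 5:1 6:1 7:1 8:2 9:2


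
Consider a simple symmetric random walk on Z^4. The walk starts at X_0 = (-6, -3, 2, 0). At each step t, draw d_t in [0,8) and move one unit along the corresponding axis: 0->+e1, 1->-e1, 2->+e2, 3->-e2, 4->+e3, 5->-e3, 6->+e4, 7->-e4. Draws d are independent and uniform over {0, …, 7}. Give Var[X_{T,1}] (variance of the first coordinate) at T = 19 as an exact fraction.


19/4

Outcome values over d=0..7: [1, -1, 0, 0, 0, 0, 0, 0]
Σy = 0, Σy² = 2, M = 8
μ = 0/8 = 0,  σ² = 2/8 − (0)² = 1/4
Independent increments: Var[X_19] = 19·σ² = 19·(1/4) = 19/4


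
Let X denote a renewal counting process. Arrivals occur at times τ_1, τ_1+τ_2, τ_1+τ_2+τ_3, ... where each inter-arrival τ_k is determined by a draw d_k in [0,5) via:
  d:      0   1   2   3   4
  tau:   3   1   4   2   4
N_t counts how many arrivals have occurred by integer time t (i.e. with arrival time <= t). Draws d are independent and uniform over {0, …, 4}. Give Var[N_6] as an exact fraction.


140123164/244140625

Inter-arrival values over d=0..4: [3, 1, 4, 2, 4]
Each d has probability 1/5, so the pmf of τ is: f(1) = 1/5, f(2) = 1/5, f(3) = 1/5, f(4) = 2/5
Let p_n(j) = P(N_n = j), with p_0 = [1]. Condition on τ_1: p_n(0) = P(τ > n), and for j >= 1, p_n(j) = Σ_{k<=n} f(k)·p_{n−k}(j−1)
p_1 = [4/5, 1/5]  (j = 0..1)
p_2 = [3/5, 9/25, 1/25]  (j = 0..2)
p_3 = [2/5, 12/25, 14/125, 1/125]  (j = 0..3)
p_4 = [0, 19/25, 26/125, 19/625, 1/625]  (j = 0..4)
p_5 = [0, 13/25, 2/5, 9/125, 24/3125, 1/3125]  (j = 0..5)
p_6 = [0, 8/25, 62/125, 4/25, 69/3125, 29/15625, 1/15625]  (j = 0..6)
E[N_6] = Σ j·p_6(j) = 29531/15625;  E[N_6²] = Σ j²·p_6(j) = 64781/15625
Var[N_6] = 64781/15625 − (29531/15625)² = 140123164/244140625


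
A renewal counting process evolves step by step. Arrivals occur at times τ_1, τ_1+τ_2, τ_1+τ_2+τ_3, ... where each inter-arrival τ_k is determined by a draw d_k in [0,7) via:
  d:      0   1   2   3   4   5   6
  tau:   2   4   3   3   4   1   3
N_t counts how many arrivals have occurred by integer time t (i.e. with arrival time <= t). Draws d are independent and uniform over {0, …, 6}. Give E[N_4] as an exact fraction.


Inter-arrival values over d=0..6: [2, 4, 3, 3, 4, 1, 3]
Each d has probability 1/7, so the pmf of τ is: f(1) = 1/7, f(2) = 1/7, f(3) = 3/7, f(4) = 2/7
Renewal equation for m(n) = E[N_n]: condition on τ_1 = k (if k <= n, one arrival plus a fresh copy on the remaining n−k steps): m(n) = F(n) + Σ_{k<=n} f(k)·m(n−k), where F(n) = P(τ <= n) and m(0) = 0
m(1) = F(1) = 1/7
m(2) = F(2) + f(1)·m(1) = 2/7 + 1/7·1/7 = 15/49
m(3) = F(3) + f(1)·m(2) + f(2)·m(1) = 5/7 + 1/7·15/49 + 1/7·1/7 = 267/343
m(4) = F(4) + f(1)·m(3) + f(2)·m(2) + f(3)·m(1) = 1 + 1/7·267/343 + 1/7·15/49 + 3/7·1/7 = 2920/2401
E[N_4] = m(4) = 2920/2401

2920/2401


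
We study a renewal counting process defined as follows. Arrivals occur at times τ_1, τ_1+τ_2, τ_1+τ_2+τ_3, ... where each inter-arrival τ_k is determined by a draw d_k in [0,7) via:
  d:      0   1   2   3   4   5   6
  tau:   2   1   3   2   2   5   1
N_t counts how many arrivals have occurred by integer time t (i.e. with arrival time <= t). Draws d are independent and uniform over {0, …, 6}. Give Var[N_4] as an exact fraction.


4680364/5764801

Inter-arrival values over d=0..6: [2, 1, 3, 2, 2, 5, 1]
Each d has probability 1/7, so the pmf of τ is: f(1) = 2/7, f(2) = 3/7, f(3) = 1/7, f(5) = 1/7
Let p_n(j) = P(N_n = j), with p_0 = [1]. Condition on τ_1: p_n(0) = P(τ > n), and for j >= 1, p_n(j) = Σ_{k<=n} f(k)·p_{n−k}(j−1)
p_1 = [5/7, 2/7]  (j = 0..1)
p_2 = [2/7, 31/49, 4/49]  (j = 0..2)
p_3 = [1/7, 26/49, 104/343, 8/343]  (j = 0..3)
p_4 = [1/7, 13/49, 159/343, 292/2401, 16/2401]  (j = 0..4)
E[N_4] = Σ j·p_4(j) = 3803/2401;  E[N_4²] = Σ j²·p_4(j) = 1139/343
Var[N_4] = 1139/343 − (3803/2401)² = 4680364/5764801


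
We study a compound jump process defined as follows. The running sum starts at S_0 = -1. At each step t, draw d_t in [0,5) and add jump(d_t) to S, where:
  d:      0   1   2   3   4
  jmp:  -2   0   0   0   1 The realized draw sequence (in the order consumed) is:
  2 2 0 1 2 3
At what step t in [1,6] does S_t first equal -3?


3

t=0: S=-1, d=2, jump=0, S_1=-1
t=1: S=-1, d=2, jump=0, S_2=-1
t=2: S=-1, d=0, jump=-2, S_3=-3
t=3: S=-3, d=1, jump=0, S_4=-3
t=4: S=-3, d=2, jump=0, S_5=-3
t=5: S=-3, d=3, jump=0, S_6=-3


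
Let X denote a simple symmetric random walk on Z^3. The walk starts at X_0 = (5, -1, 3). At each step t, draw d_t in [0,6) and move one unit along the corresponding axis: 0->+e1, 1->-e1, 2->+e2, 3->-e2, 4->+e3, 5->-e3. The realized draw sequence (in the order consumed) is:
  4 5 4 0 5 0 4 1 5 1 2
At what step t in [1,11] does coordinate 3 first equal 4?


1

t=0: X=(5, -1, 3), d=4 → +e3, X_1=(5, -1, 4)
t=1: X=(5, -1, 4), d=5 → -e3, X_2=(5, -1, 3)
t=2: X=(5, -1, 3), d=4 → +e3, X_3=(5, -1, 4)
t=3: X=(5, -1, 4), d=0 → +e1, X_4=(6, -1, 4)
t=4: X=(6, -1, 4), d=5 → -e3, X_5=(6, -1, 3)
t=5: X=(6, -1, 3), d=0 → +e1, X_6=(7, -1, 3)
t=6: X=(7, -1, 3), d=4 → +e3, X_7=(7, -1, 4)
t=7: X=(7, -1, 4), d=1 → -e1, X_8=(6, -1, 4)
t=8: X=(6, -1, 4), d=5 → -e3, X_9=(6, -1, 3)
t=9: X=(6, -1, 3), d=1 → -e1, X_10=(5, -1, 3)
t=10: X=(5, -1, 3), d=2 → +e2, X_11=(5, 0, 3)


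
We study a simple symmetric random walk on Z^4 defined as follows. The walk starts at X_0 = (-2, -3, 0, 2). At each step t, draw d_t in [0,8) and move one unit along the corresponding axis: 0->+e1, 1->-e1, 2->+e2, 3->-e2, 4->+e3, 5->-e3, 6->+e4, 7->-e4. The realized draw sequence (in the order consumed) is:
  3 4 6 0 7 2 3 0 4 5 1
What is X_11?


t=0: X=(-2, -3, 0, 2), d=3 → -e2, X_1=(-2, -4, 0, 2)
t=1: X=(-2, -4, 0, 2), d=4 → +e3, X_2=(-2, -4, 1, 2)
t=2: X=(-2, -4, 1, 2), d=6 → +e4, X_3=(-2, -4, 1, 3)
t=3: X=(-2, -4, 1, 3), d=0 → +e1, X_4=(-1, -4, 1, 3)
t=4: X=(-1, -4, 1, 3), d=7 → -e4, X_5=(-1, -4, 1, 2)
t=5: X=(-1, -4, 1, 2), d=2 → +e2, X_6=(-1, -3, 1, 2)
t=6: X=(-1, -3, 1, 2), d=3 → -e2, X_7=(-1, -4, 1, 2)
t=7: X=(-1, -4, 1, 2), d=0 → +e1, X_8=(0, -4, 1, 2)
t=8: X=(0, -4, 1, 2), d=4 → +e3, X_9=(0, -4, 2, 2)
t=9: X=(0, -4, 2, 2), d=5 → -e3, X_10=(0, -4, 1, 2)
t=10: X=(0, -4, 1, 2), d=1 → -e1, X_11=(-1, -4, 1, 2)

(-1, -4, 1, 2)


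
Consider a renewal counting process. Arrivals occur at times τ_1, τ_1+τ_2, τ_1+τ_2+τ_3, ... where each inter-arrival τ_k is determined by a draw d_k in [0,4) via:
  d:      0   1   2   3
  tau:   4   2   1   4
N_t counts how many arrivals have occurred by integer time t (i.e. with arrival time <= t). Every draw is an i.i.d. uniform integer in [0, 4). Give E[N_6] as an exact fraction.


Inter-arrival values over d=0..3: [4, 2, 1, 4]
Each d has probability 1/4, so the pmf of τ is: f(1) = 1/4, f(2) = 1/4, f(4) = 1/2
Renewal equation for m(n) = E[N_n]: condition on τ_1 = k (if k <= n, one arrival plus a fresh copy on the remaining n−k steps): m(n) = F(n) + Σ_{k<=n} f(k)·m(n−k), where F(n) = P(τ <= n) and m(0) = 0
m(1) = F(1) = 1/4
m(2) = F(2) + f(1)·m(1) = 1/2 + 1/4·1/4 = 9/16
m(3) = F(3) + f(1)·m(2) + f(2)·m(1) = 1/2 + 1/4·9/16 + 1/4·1/4 = 45/64
m(4) = F(4) + f(1)·m(3) + f(2)·m(2) = 1 + 1/4·45/64 + 1/4·9/16 = 337/256
m(5) = F(5) + f(1)·m(4) + f(2)·m(3) + f(4)·m(1) = 1 + 1/4·337/256 + 1/4·45/64 + 1/2·1/4 = 1669/1024
m(6) = F(6) + f(1)·m(5) + f(2)·m(4) + f(4)·m(2) = 1 + 1/4·1669/1024 + 1/4·337/256 + 1/2·9/16 = 8265/4096
E[N_6] = m(6) = 8265/4096

8265/4096


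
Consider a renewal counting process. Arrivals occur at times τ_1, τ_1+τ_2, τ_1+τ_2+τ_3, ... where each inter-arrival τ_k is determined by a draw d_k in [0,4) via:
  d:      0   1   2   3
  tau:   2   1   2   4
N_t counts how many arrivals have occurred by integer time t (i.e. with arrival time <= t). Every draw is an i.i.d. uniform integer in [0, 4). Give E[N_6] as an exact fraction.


10429/4096

Inter-arrival values over d=0..3: [2, 1, 2, 4]
Each d has probability 1/4, so the pmf of τ is: f(1) = 1/4, f(2) = 1/2, f(4) = 1/4
Renewal equation for m(n) = E[N_n]: condition on τ_1 = k (if k <= n, one arrival plus a fresh copy on the remaining n−k steps): m(n) = F(n) + Σ_{k<=n} f(k)·m(n−k), where F(n) = P(τ <= n) and m(0) = 0
m(1) = F(1) = 1/4
m(2) = F(2) + f(1)·m(1) = 3/4 + 1/4·1/4 = 13/16
m(3) = F(3) + f(1)·m(2) + f(2)·m(1) = 3/4 + 1/4·13/16 + 1/2·1/4 = 69/64
m(4) = F(4) + f(1)·m(3) + f(2)·m(2) = 1 + 1/4·69/64 + 1/2·13/16 = 429/256
m(5) = F(5) + f(1)·m(4) + f(2)·m(3) + f(4)·m(1) = 1 + 1/4·429/256 + 1/2·69/64 + 1/4·1/4 = 2069/1024
m(6) = F(6) + f(1)·m(5) + f(2)·m(4) + f(4)·m(2) = 1 + 1/4·2069/1024 + 1/2·429/256 + 1/4·13/16 = 10429/4096
E[N_6] = m(6) = 10429/4096


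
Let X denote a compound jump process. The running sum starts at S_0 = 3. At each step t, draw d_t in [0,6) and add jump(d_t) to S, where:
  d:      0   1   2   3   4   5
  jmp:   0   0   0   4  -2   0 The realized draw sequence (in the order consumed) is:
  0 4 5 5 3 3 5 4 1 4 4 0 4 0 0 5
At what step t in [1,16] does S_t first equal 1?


2

t=0: S=3, d=0, jump=0, S_1=3
t=1: S=3, d=4, jump=-2, S_2=1
t=2: S=1, d=5, jump=0, S_3=1
t=3: S=1, d=5, jump=0, S_4=1
t=4: S=1, d=3, jump=4, S_5=5
t=5: S=5, d=3, jump=4, S_6=9
t=6: S=9, d=5, jump=0, S_7=9
t=7: S=9, d=4, jump=-2, S_8=7
t=8: S=7, d=1, jump=0, S_9=7
t=9: S=7, d=4, jump=-2, S_10=5
t=10: S=5, d=4, jump=-2, S_11=3
t=11: S=3, d=0, jump=0, S_12=3
t=12: S=3, d=4, jump=-2, S_13=1
t=13: S=1, d=0, jump=0, S_14=1
t=14: S=1, d=0, jump=0, S_15=1
t=15: S=1, d=5, jump=0, S_16=1
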